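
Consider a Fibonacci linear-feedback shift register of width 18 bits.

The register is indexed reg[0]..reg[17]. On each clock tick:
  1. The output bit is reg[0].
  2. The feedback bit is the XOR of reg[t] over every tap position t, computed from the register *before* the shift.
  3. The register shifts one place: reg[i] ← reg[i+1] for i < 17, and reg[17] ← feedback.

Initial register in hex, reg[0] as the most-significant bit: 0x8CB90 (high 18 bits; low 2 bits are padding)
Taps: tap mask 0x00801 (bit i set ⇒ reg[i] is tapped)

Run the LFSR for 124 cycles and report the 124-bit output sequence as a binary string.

1000110010111001000100010000110001011100111110101110001011111011010011100010001010010110101001011110111001110101100100001011

step | reg (before) | out | fb
   0 | 100011001011100100 | 1 | 0
   1 | 000110010111001000 | 0 | 1
   2 | 001100101110010001 | 0 | 0
   3 | 011001011100100010 | 0 | 0
   4 | 110010111001000100 | 1 | 0
   5 | 100101110010001000 | 1 | 1
   6 | 001011100100010001 | 0 | 0
   7 | 010111001000100010 | 0 | 0
   8 | 101110010001000100 | 1 | 0
   9 | 011100100010001000 | 0 | 0
  10 | 111001000100010000 | 1 | 1
  11 | 110010001000100001 | 1 | 1
  12 | 100100010001000011 | 1 | 0
  13 | 001000100010000110 | 0 | 0
  14 | 010001000100001100 | 0 | 0
  15 | 100010001000011000 | 1 | 1
  16 | 000100010000110001 | 0 | 0
  17 | 001000100001100010 | 0 | 1
  18 | 010001000011000101 | 0 | 1
  19 | 100010000110001011 | 1 | 1
  20 | 000100001100010111 | 0 | 0
  21 | 001000011000101110 | 0 | 0
  22 | 010000110001011100 | 0 | 1
  23 | 100001100010111001 | 1 | 1
  24 | 000011000101110011 | 0 | 1
  25 | 000110001011100111 | 0 | 1
  26 | 001100010111001111 | 0 | 1
  27 | 011000101110011111 | 0 | 0
  28 | 110001011100111110 | 1 | 1
  29 | 100010111001111101 | 1 | 0
  30 | 000101110011111010 | 0 | 1
  31 | 001011100111110101 | 0 | 1
  32 | 010111001111101011 | 0 | 1
  33 | 101110011111010111 | 1 | 0
  34 | 011100111110101110 | 0 | 0
  35 | 111001111101011100 | 1 | 0
  36 | 110011111010111000 | 1 | 1
  37 | 100111110101110001 | 1 | 0
  38 | 001111101011100010 | 0 | 1
  39 | 011111010111000101 | 0 | 1
  40 | 111110101110001011 | 1 | 1
  41 | 111101011100010111 | 1 | 1
  42 | 111010111000101111 | 1 | 1
  43 | 110101110001011111 | 1 | 0
  44 | 101011100010111110 | 1 | 1
  45 | 010111000101111101 | 0 | 1
  46 | 101110001011111011 | 1 | 0
  47 | 011100010111110110 | 0 | 1
  48 | 111000101111101101 | 1 | 0
  49 | 110001011111011010 | 1 | 0
  50 | 100010111110110100 | 1 | 1
  51 | 000101111101101001 | 0 | 1
  52 | 001011111011010011 | 0 | 1
  53 | 010111110110100111 | 0 | 0
  54 | 101111101101001110 | 1 | 0
  55 | 011111011010011100 | 0 | 0
  56 | 111110110100111000 | 1 | 1
  57 | 111101101001110001 | 1 | 0
  58 | 111011010011100010 | 1 | 0
  59 | 110110100111000100 | 1 | 0
  60 | 101101001110001000 | 1 | 1
  61 | 011010011100010001 | 0 | 0
  62 | 110100111000100010 | 1 | 1
  63 | 101001110001000101 | 1 | 0
  64 | 010011100010001010 | 0 | 0
  65 | 100111000100010100 | 1 | 1
  66 | 001110001000101001 | 0 | 0
  67 | 011100010001010010 | 0 | 1
  68 | 111000100010100101 | 1 | 1
  69 | 110001000101001011 | 1 | 0
  70 | 100010001010010110 | 1 | 1
  71 | 000100010100101101 | 0 | 0
  72 | 001000101001011010 | 0 | 1
  73 | 010001010010110101 | 0 | 0
  74 | 100010100101101010 | 1 | 0
  75 | 000101001011010100 | 0 | 1
  76 | 001010010110101001 | 0 | 0
  77 | 010100101101010010 | 0 | 1
  78 | 101001011010100101 | 1 | 1
  79 | 010010110101001011 | 0 | 1
  80 | 100101101010010111 | 1 | 1
  81 | 001011010100101111 | 0 | 0
  82 | 010110101001011110 | 0 | 1
  83 | 101101010010111101 | 1 | 1
  84 | 011010100101111011 | 0 | 1
  85 | 110101001011110111 | 1 | 0
  86 | 101010010111101110 | 1 | 0
  87 | 010100101111011100 | 0 | 1
  88 | 101001011110111001 | 1 | 1
  89 | 010010111101110011 | 0 | 1
  90 | 100101111011100111 | 1 | 0
  91 | 001011110111001110 | 0 | 1
  92 | 010111101110011101 | 0 | 0
  93 | 101111011100111010 | 1 | 1
  94 | 011110111001110101 | 0 | 1
  95 | 111101110011101011 | 1 | 0
  96 | 111011100111010110 | 1 | 0
  97 | 110111001110101100 | 1 | 1
  98 | 101110011101011001 | 1 | 0
  99 | 011100111010110010 | 0 | 0
 100 | 111001110101100100 | 1 | 0
 101 | 110011101011001000 | 1 | 0
 102 | 100111010110010000 | 1 | 1
 103 | 001110101100100001 | 0 | 0
 104 | 011101011001000010 | 0 | 1
 105 | 111010110010000101 | 1 | 1
 106 | 110101100100001011 | 1 | 1
 107 | 101011001000010111 | 1 | 1
 108 | 010110010000101111 | 0 | 0
 109 | 101100100001011110 | 1 | 0
 110 | 011001000010111100 | 0 | 0
 111 | 110010000101111000 | 1 | 0
 112 | 100100001011110000 | 1 | 0
 113 | 001000010111100000 | 0 | 1
 114 | 010000101111000001 | 0 | 1
 115 | 100001011110000011 | 1 | 1
 116 | 000010111100000111 | 0 | 0
 117 | 000101111000001110 | 0 | 0
 118 | 001011110000011100 | 0 | 0
 119 | 010111100000111000 | 0 | 0
 120 | 101111000001110000 | 1 | 0
 121 | 011110000011100000 | 0 | 1
 122 | 111100000111000001 | 1 | 0
 123 | 111000001110000010 | 1 | 1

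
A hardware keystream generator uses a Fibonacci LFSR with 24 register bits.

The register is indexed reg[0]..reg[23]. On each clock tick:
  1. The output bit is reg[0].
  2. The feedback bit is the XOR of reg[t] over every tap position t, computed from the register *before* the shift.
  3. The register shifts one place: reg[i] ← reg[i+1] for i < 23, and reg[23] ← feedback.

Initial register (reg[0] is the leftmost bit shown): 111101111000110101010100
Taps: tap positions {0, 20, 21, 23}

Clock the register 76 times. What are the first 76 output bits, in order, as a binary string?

1111011110001101010101000010000100101100000110110101010010100011100111100101

tick  register→output (feedback)
  0  111101111000110101010100→1 (0)
  1  111011110001101010101000→1 (0)
  2  110111100011010101010000→1 (1)
  3  101111000110101010100001→1 (0)
  4  011110001101010101000010→0 (0)
  5  111100011010101010000100→1 (0)
  6  111000110101010100001000→1 (0)
  7  110001101010101000010000→1 (1)
  8  100011010101010000100001→1 (0)
  9  000110101010100001000010→0 (0)
 10  001101010101000010000100→0 (1)
 11  011010101010000100001001→0 (0)
 12  110101010100001000010010→1 (1)
 13  101010101000010000100101→1 (1)
 14  010101010000100001001011→0 (0)
 15  101010100001000010010110→1 (0)
 16  010101000010000100101100→0 (0)
 17  101010000100001001011000→1 (0)
 18  010100001000010010110000→0 (0)
 19  101000010000100101100000→1 (1)
 20  010000100001001011000001→0 (1)
 21  100001000010010110000011→1 (0)
 22  000010000100101100000110→0 (1)
 23  000100001001011000001101→0 (1)
 24  001000010010110000011011→0 (0)
 25  010000100101100000110110→0 (1)
 26  100001001011000001101101→1 (0)
 27  000010010110000011011010→0 (1)
 28  000100101100000110110101→0 (0)
 29  001001011000001101101010→0 (1)
 30  010010110000011011010101→0 (0)
 31  100101100000110110101010→1 (0)
 32  001011000001101101010100→0 (1)
 33  010110000011011010101001→0 (0)
 34  101100000110110101010010→1 (1)
 35  011000001101101010100101→0 (0)
 36  110000011011010101001010→1 (0)
 37  100000110110101010010100→1 (0)
 38  000001101101010100101000→0 (1)
 39  000011011010101001010001→0 (1)
 40  000110110101010010100011→0 (1)
 41  001101101010100101000111→0 (0)
 42  011011010101001010001110→0 (0)
 43  110110101010010100011100→1 (1)
 44  101101010100101000111001→1 (1)
 45  011010101001010001110011→0 (1)
 46  110101010010100011100111→1 (1)
 47  101010100101000111001111→1 (0)
 48  010101001010001110011110→0 (0)
 49  101010010100011100111100→1 (1)
 50  010100101000111001111001→0 (0)
 51  101001010001110011110010→1 (1)
 52  010010100011100111100101→0 (0)
 53  100101000111001111001010→1 (0)
 54  001010001110011110010100→0 (1)
 55  010100011100111100101001→0 (0)
 56  101000111001111001010010→1 (1)
 57  010001110011110010100101→0 (0)
 58  100011100111100101001010→1 (0)
 59  000111001111001010010100→0 (1)
 60  001110011110010100101001→0 (0)
 61  011100111100101001010010→0 (0)
 62  111001111001010010100100→1 (0)
 63  110011110010100101001000→1 (0)
 64  100111100101001010010000→1 (1)
 65  001111001010010100100001→0 (1)
 66  011110010100101001000011→0 (1)
 67  111100101001010010000111→1 (1)
 68  111001010010100100001111→1 (0)
 69  110010100101001000011110→1 (1)
 70  100101001010010000111101→1 (0)
 71  001010010100100001111010→0 (1)
 72  010100101001000011110101→0 (0)
 73  101001010010000111101010→1 (0)
 74  010010100100001111010100→0 (1)
 75  100101001000011110101001→1 (1)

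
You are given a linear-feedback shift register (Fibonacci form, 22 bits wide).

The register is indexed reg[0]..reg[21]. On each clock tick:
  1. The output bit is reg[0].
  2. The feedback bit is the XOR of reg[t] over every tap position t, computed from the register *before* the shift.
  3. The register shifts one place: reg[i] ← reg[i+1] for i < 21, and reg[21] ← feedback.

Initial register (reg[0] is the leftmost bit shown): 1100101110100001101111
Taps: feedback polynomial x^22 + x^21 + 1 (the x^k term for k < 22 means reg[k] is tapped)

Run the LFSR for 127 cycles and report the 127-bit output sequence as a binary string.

tick  register→output (feedback)
  0  1100101110100001101111→1 (0)
  1  1001011101000011011110→1 (1)
  2  0010111010000110111101→0 (1)
  3  0101110100001101111011→0 (1)
  4  1011101000011011110111→1 (0)
  5  0111010000110111101110→0 (0)
  6  1110100001101111011100→1 (1)
  7  1101000011011110111001→1 (0)
  8  1010000110111101110010→1 (1)
  9  0100001101111011100101→0 (1)
 10  1000011011110111001011→1 (0)
 11  0000110111101110010110→0 (0)
 12  0001101111011100101100→0 (0)
 13  0011011110111001011000→0 (0)
 14  0110111101110010110000→0 (0)
 15  1101111011100101100000→1 (1)
 16  1011110111001011000001→1 (0)
 17  0111101110010110000010→0 (0)
 18  1111011100101100000100→1 (1)
 19  1110111001011000001001→1 (0)
 20  1101110010110000010010→1 (1)
 21  1011100101100000100101→1 (0)
 22  0111001011000001001010→0 (0)
 23  1110010110000010010100→1 (1)
 24  1100101100000100101001→1 (0)
 25  1001011000001001010010→1 (1)
 26  0010110000010010100101→0 (1)
 27  0101100000100101001011→0 (1)
 28  1011000001001010010111→1 (0)
 29  0110000010010100101110→0 (0)
 30  1100000100101001011100→1 (1)
 31  1000001001010010111001→1 (0)
 32  0000010010100101110010→0 (0)
 33  0000100101001011100100→0 (0)
 34  0001001010010111001000→0 (0)
 35  0010010100101110010000→0 (0)
 36  0100101001011100100000→0 (0)
 37  1001010010111001000000→1 (1)
 38  0010100101110010000001→0 (1)
 39  0101001011100100000011→0 (1)
 40  1010010111001000000111→1 (0)
 41  0100101110010000001110→0 (0)
 42  1001011100100000011100→1 (1)
 43  0010111001000000111001→0 (1)
 44  0101110010000001110011→0 (1)
 45  1011100100000011100111→1 (0)
 46  0111001000000111001110→0 (0)
 47  1110010000001110011100→1 (1)
 48  1100100000011100111001→1 (0)
 49  1001000000111001110010→1 (1)
 50  0010000001110011100101→0 (1)
 51  0100000011100111001011→0 (1)
 52  1000000111001110010111→1 (0)
 53  0000001110011100101110→0 (0)
 54  0000011100111001011100→0 (0)
 55  0000111001110010111000→0 (0)
 56  0001110011100101110000→0 (0)
 57  0011100111001011100000→0 (0)
 58  0111001110010111000000→0 (0)
 59  1110011100101110000000→1 (1)
 60  1100111001011100000001→1 (0)
 61  1001110010111000000010→1 (1)
 62  0011100101110000000101→0 (1)
 63  0111001011100000001011→0 (1)
 64  1110010111000000010111→1 (0)
 65  1100101110000000101110→1 (1)
 66  1001011100000001011101→1 (0)
 67  0010111000000010111010→0 (0)
 68  0101110000000101110100→0 (0)
 69  1011100000001011101000→1 (1)
 70  0111000000010111010001→0 (1)
 71  1110000000101110100011→1 (0)
 72  1100000001011101000110→1 (1)
 73  1000000010111010001101→1 (0)
 74  0000000101110100011010→0 (0)
 75  0000001011101000110100→0 (0)
 76  0000010111010001101000→0 (0)
 77  0000101110100011010000→0 (0)
 78  0001011101000110100000→0 (0)
 79  0010111010001101000000→0 (0)
 80  0101110100011010000000→0 (0)
 81  1011101000110100000000→1 (1)
 82  0111010001101000000001→0 (1)
 83  1110100011010000000011→1 (0)
 84  1101000110100000000110→1 (1)
 85  1010001101000000001101→1 (0)
 86  0100011010000000011010→0 (0)
 87  1000110100000000110100→1 (1)
 88  0001101000000001101001→0 (1)
 89  0011010000000011010011→0 (1)
 90  0110100000000110100111→0 (1)
 91  1101000000001101001111→1 (0)
 92  1010000000011010011110→1 (1)
 93  0100000000110100111101→0 (1)
 94  1000000001101001111011→1 (0)
 95  0000000011010011110110→0 (0)
 96  0000000110100111101100→0 (0)
 97  0000001101001111011000→0 (0)
 98  0000011010011110110000→0 (0)
 99  0000110100111101100000→0 (0)
100  0001101001111011000000→0 (0)
101  0011010011110110000000→0 (0)
102  0110100111101100000000→0 (0)
103  1101001111011000000000→1 (1)
104  1010011110110000000001→1 (0)
105  0100111101100000000010→0 (0)
106  1001111011000000000100→1 (1)
107  0011110110000000001001→0 (1)
108  0111101100000000010011→0 (1)
109  1111011000000000100111→1 (0)
110  1110110000000001001110→1 (1)
111  1101100000000010011101→1 (0)
112  1011000000000100111010→1 (1)
113  0110000000001001110101→0 (1)
114  1100000000010011101011→1 (0)
115  1000000000100111010110→1 (1)
116  0000000001001110101101→0 (1)
117  0000000010011101011011→0 (1)
118  0000000100111010110111→0 (1)
119  0000001001110101101111→0 (1)
120  0000010011101011011111→0 (1)
121  0000100111010110111111→0 (1)
122  0001001110101101111111→0 (1)
123  0010011101011011111111→0 (1)
124  0100111010110111111111→0 (1)
125  1001110101101111111111→1 (0)
126  0011101011011111111110→0 (0)

1100101110100001101111011100101100000100101001011100100000011100111001011100000001011101000110100000000110100111101100000000010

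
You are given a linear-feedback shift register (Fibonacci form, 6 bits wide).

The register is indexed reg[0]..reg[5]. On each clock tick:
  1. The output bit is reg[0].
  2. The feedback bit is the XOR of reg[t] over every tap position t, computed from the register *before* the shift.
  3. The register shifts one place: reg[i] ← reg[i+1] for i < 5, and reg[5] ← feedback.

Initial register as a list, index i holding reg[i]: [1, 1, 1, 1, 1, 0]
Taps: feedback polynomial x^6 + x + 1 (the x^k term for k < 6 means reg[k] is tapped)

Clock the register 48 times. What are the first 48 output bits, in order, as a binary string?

111110000010000110001010011110100011100100101101

step | reg (before) | out | fb
   0 | 111110 | 1 | 0
   1 | 111100 | 1 | 0
   2 | 111000 | 1 | 0
   3 | 110000 | 1 | 0
   4 | 100000 | 1 | 1
   5 | 000001 | 0 | 0
   6 | 000010 | 0 | 0
   7 | 000100 | 0 | 0
   8 | 001000 | 0 | 0
   9 | 010000 | 0 | 1
  10 | 100001 | 1 | 1
  11 | 000011 | 0 | 0
  12 | 000110 | 0 | 0
  13 | 001100 | 0 | 0
  14 | 011000 | 0 | 1
  15 | 110001 | 1 | 0
  16 | 100010 | 1 | 1
  17 | 000101 | 0 | 0
  18 | 001010 | 0 | 0
  19 | 010100 | 0 | 1
  20 | 101001 | 1 | 1
  21 | 010011 | 0 | 1
  22 | 100111 | 1 | 1
  23 | 001111 | 0 | 0
  24 | 011110 | 0 | 1
  25 | 111101 | 1 | 0
  26 | 111010 | 1 | 0
  27 | 110100 | 1 | 0
  28 | 101000 | 1 | 1
  29 | 010001 | 0 | 1
  30 | 100011 | 1 | 1
  31 | 000111 | 0 | 0
  32 | 001110 | 0 | 0
  33 | 011100 | 0 | 1
  34 | 111001 | 1 | 0
  35 | 110010 | 1 | 0
  36 | 100100 | 1 | 1
  37 | 001001 | 0 | 0
  38 | 010010 | 0 | 1
  39 | 100101 | 1 | 1
  40 | 001011 | 0 | 0
  41 | 010110 | 0 | 1
  42 | 101101 | 1 | 1
  43 | 011011 | 0 | 1
  44 | 110111 | 1 | 0
  45 | 101110 | 1 | 1
  46 | 011101 | 0 | 1
  47 | 111011 | 1 | 0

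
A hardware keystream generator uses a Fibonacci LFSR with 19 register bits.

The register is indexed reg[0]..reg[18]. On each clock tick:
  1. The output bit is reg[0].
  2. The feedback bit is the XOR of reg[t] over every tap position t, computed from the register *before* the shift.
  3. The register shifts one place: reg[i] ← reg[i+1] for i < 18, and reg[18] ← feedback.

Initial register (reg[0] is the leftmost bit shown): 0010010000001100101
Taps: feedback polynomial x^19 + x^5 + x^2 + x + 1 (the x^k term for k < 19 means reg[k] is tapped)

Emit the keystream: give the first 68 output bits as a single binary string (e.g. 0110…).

00100100000011001010111110110110010101110001100100101000110011010101

step | reg (before) | out | fb
   0 | 0010010000001100101 | 0 | 0
   1 | 0100100000011001010 | 0 | 1
   2 | 1001000000110010101 | 1 | 1
   3 | 0010000001100101011 | 0 | 1
   4 | 0100000011001010111 | 0 | 1
   5 | 1000000110010101111 | 1 | 1
   6 | 0000001100101011111 | 0 | 0
   7 | 0000011001010111110 | 0 | 1
   8 | 0000110010101111101 | 0 | 1
   9 | 0001100101011111011 | 0 | 0
  10 | 0011001010111110110 | 0 | 1
  11 | 0110010101111101101 | 0 | 1
  12 | 1100101011111011011 | 1 | 0
  13 | 1001010111110110110 | 1 | 0
  14 | 0010101111101101100 | 0 | 1
  15 | 0101011111011011001 | 0 | 0
  16 | 1010111110110110010 | 1 | 1
  17 | 0101111101101100101 | 0 | 0
  18 | 1011111011011001010 | 1 | 1
  19 | 0111110110110010101 | 0 | 1
  20 | 1111101101100101011 | 1 | 1
  21 | 1111011011001010111 | 1 | 0
  22 | 1110110110010101110 | 1 | 0
  23 | 1101101100101011100 | 1 | 0
  24 | 1011011001010111000 | 1 | 1
  25 | 0110110010101110001 | 0 | 1
  26 | 1101100101011100011 | 1 | 0
  27 | 1011001010111000110 | 1 | 0
  28 | 0110010101110001100 | 0 | 1
  29 | 1100101011100011001 | 1 | 0
  30 | 1001010111000110010 | 1 | 0
  31 | 0010101110001100100 | 0 | 1
  32 | 0101011100011001001 | 0 | 0
  33 | 1010111000110010010 | 1 | 1
  34 | 0101110001100100101 | 0 | 0
  35 | 1011100011001001010 | 1 | 0
  36 | 0111000110010010100 | 0 | 0
  37 | 1110001100100101000 | 1 | 1
  38 | 1100011001001010001 | 1 | 1
  39 | 1000110010010100011 | 1 | 0
  40 | 0001100100101000110 | 0 | 0
  41 | 0011001001010001100 | 0 | 1
  42 | 0110010010100011001 | 0 | 1
  43 | 1100100101000110011 | 1 | 0
  44 | 1001001010001100110 | 1 | 1
  45 | 0010010100011001101 | 0 | 0
  46 | 0100101000110011010 | 0 | 1
  47 | 1001010001100110101 | 1 | 0
  48 | 0010100011001101010 | 0 | 1
  49 | 0101000110011010101 | 0 | 1
  50 | 1010001100110101011 | 1 | 0
  51 | 0100011001101010110 | 0 | 0
  52 | 1000110011010101100 | 1 | 0
  53 | 0001100110101011000 | 0 | 0
  54 | 0011001101010110000 | 0 | 1
  55 | 0110011010101100001 | 0 | 1
  56 | 1100110101011000011 | 1 | 1
  57 | 1001101010110000111 | 1 | 1
  58 | 0011010101100001111 | 0 | 0
  59 | 0110101011000011110 | 0 | 0
  60 | 1101010110000111100 | 1 | 1
  61 | 1010101100001111001 | 1 | 0
  62 | 0101011000011110010 | 0 | 0
  63 | 1010110000111100100 | 1 | 1
  64 | 0101100001111001001 | 0 | 1
  65 | 1011000011110010011 | 1 | 0
  66 | 0110000111100100110 | 0 | 0
  67 | 1100001111001001100 | 1 | 0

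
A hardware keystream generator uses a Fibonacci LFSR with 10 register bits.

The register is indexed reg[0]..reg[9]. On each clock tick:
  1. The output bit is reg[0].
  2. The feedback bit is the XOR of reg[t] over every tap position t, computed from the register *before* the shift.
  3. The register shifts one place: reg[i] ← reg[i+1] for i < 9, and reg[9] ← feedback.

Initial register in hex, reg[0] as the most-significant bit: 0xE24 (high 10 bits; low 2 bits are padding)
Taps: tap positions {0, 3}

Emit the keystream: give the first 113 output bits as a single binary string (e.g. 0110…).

step | reg (before) | out | fb
   0 | 1110001001 | 1 | 1
   1 | 1100010011 | 1 | 1
   2 | 1000100111 | 1 | 1
   3 | 0001001111 | 0 | 1
   4 | 0010011111 | 0 | 0
   5 | 0100111110 | 0 | 0
   6 | 1001111100 | 1 | 0
   7 | 0011111000 | 0 | 1
   8 | 0111110001 | 0 | 1
   9 | 1111100011 | 1 | 0
  10 | 1111000110 | 1 | 0
  11 | 1110001100 | 1 | 1
  12 | 1100011001 | 1 | 1
  13 | 1000110011 | 1 | 1
  14 | 0001100111 | 0 | 1
  15 | 0011001111 | 0 | 1
  16 | 0110011111 | 0 | 0
  17 | 1100111110 | 1 | 1
  18 | 1001111101 | 1 | 0
  19 | 0011111010 | 0 | 1
  20 | 0111110101 | 0 | 1
  21 | 1111101011 | 1 | 0
  22 | 1111010110 | 1 | 0
  23 | 1110101100 | 1 | 1
  24 | 1101011001 | 1 | 0
  25 | 1010110010 | 1 | 1
  26 | 0101100101 | 0 | 1
  27 | 1011001011 | 1 | 0
  28 | 0110010110 | 0 | 0
  29 | 1100101100 | 1 | 1
  30 | 1001011001 | 1 | 0
  31 | 0010110010 | 0 | 0
  32 | 0101100100 | 0 | 1
  33 | 1011001001 | 1 | 0
  34 | 0110010010 | 0 | 0
  35 | 1100100100 | 1 | 1
  36 | 1001001001 | 1 | 0
  37 | 0010010010 | 0 | 0
  38 | 0100100100 | 0 | 0
  39 | 1001001000 | 1 | 0
  40 | 0010010000 | 0 | 0
  41 | 0100100000 | 0 | 0
  42 | 1001000000 | 1 | 0
  43 | 0010000000 | 0 | 0
  44 | 0100000000 | 0 | 0
  45 | 1000000000 | 1 | 1
  46 | 0000000001 | 0 | 0
  47 | 0000000010 | 0 | 0
  48 | 0000000100 | 0 | 0
  49 | 0000001000 | 0 | 0
  50 | 0000010000 | 0 | 0
  51 | 0000100000 | 0 | 0
  52 | 0001000000 | 0 | 1
  53 | 0010000001 | 0 | 0
  54 | 0100000010 | 0 | 0
  55 | 1000000100 | 1 | 1
  56 | 0000001001 | 0 | 0
  57 | 0000010010 | 0 | 0
  58 | 0000100100 | 0 | 0
  59 | 0001001000 | 0 | 1
  60 | 0010010001 | 0 | 0
  61 | 0100100010 | 0 | 0
  62 | 1001000100 | 1 | 0
  63 | 0010001000 | 0 | 0
  64 | 0100010000 | 0 | 0
  65 | 1000100000 | 1 | 1
  66 | 0001000001 | 0 | 1
  67 | 0010000011 | 0 | 0
  68 | 0100000110 | 0 | 0
  69 | 1000001100 | 1 | 1
  70 | 0000011001 | 0 | 0
  71 | 0000110010 | 0 | 0
  72 | 0001100100 | 0 | 1
  73 | 0011001001 | 0 | 1
  74 | 0110010011 | 0 | 0
  75 | 1100100110 | 1 | 1
  76 | 1001001101 | 1 | 0
  77 | 0010011010 | 0 | 0
  78 | 0100110100 | 0 | 0
  79 | 1001101000 | 1 | 0
  80 | 0011010000 | 0 | 1
  81 | 0110100001 | 0 | 0
  82 | 1101000010 | 1 | 0
  83 | 1010000100 | 1 | 1
  84 | 0100001001 | 0 | 0
  85 | 1000010010 | 1 | 1
  86 | 0000100101 | 0 | 0
  87 | 0001001010 | 0 | 1
  88 | 0010010101 | 0 | 0
  89 | 0100101010 | 0 | 0
  90 | 1001010100 | 1 | 0
  91 | 0010101000 | 0 | 0
  92 | 0101010000 | 0 | 1
  93 | 1010100001 | 1 | 1
  94 | 0101000011 | 0 | 1
  95 | 1010000111 | 1 | 1
  96 | 0100001111 | 0 | 0
  97 | 1000011110 | 1 | 1
  98 | 0000111101 | 0 | 0
  99 | 0001111010 | 0 | 1
 100 | 0011110101 | 0 | 1
 101 | 0111101011 | 0 | 1
 102 | 1111010111 | 1 | 0
 103 | 1110101110 | 1 | 1
 104 | 1101011101 | 1 | 0
 105 | 1010111010 | 1 | 1
 106 | 0101110101 | 0 | 1
 107 | 1011101011 | 1 | 0
 108 | 0111010110 | 0 | 1
 109 | 1110101101 | 1 | 1
 110 | 1101011011 | 1 | 0
 111 | 1010110110 | 1 | 1
 112 | 0101101101 | 0 | 1

11100010011111000110011111010110010110010010010000000001000000100100010000011001001101000010010101000011110101110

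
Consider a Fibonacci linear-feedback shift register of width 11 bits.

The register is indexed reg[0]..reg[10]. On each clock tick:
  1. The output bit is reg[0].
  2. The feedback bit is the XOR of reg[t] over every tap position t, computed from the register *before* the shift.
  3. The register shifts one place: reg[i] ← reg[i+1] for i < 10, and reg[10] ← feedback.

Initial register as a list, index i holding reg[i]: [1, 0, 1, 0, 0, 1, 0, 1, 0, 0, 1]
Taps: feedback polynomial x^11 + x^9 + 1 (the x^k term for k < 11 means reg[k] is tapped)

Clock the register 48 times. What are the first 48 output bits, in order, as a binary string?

k : reg_k → out_k, fb_k
0: 10100101001 → 1, fb=1
1: 01001010011 → 0, fb=1
2: 10010100111 → 1, fb=0
3: 00101001110 → 0, fb=1
4: 01010011101 → 0, fb=0
5: 10100111010 → 1, fb=0
6: 01001110100 → 0, fb=0
7: 10011101000 → 1, fb=1
8: 00111010001 → 0, fb=0
9: 01110100010 → 0, fb=1
10: 11101000101 → 1, fb=1
11: 11010001011 → 1, fb=0
12: 10100010110 → 1, fb=0
13: 01000101100 → 0, fb=0
14: 10001011000 → 1, fb=1
15: 00010110001 → 0, fb=0
16: 00101100010 → 0, fb=1
17: 01011000101 → 0, fb=0
18: 10110001010 → 1, fb=0
19: 01100010100 → 0, fb=0
20: 11000101000 → 1, fb=1
21: 10001010001 → 1, fb=1
22: 00010100011 → 0, fb=1
23: 00101000111 → 0, fb=1
24: 01010001111 → 0, fb=1
25: 10100011111 → 1, fb=0
26: 01000111110 → 0, fb=1
27: 10001111101 → 1, fb=1
28: 00011111011 → 0, fb=1
29: 00111110111 → 0, fb=1
30: 01111101111 → 0, fb=1
31: 11111011111 → 1, fb=0
32: 11110111110 → 1, fb=0
33: 11101111100 → 1, fb=1
34: 11011111001 → 1, fb=1
35: 10111110011 → 1, fb=0
36: 01111100110 → 0, fb=1
37: 11111001101 → 1, fb=1
38: 11110011011 → 1, fb=0
39: 11100110110 → 1, fb=0
40: 11001101100 → 1, fb=1
41: 10011011001 → 1, fb=1
42: 00110110011 → 0, fb=1
43: 01101100111 → 0, fb=1
44: 11011001111 → 1, fb=0
45: 10110011110 → 1, fb=0
46: 01100111100 → 0, fb=0
47: 11001111000 → 1, fb=1

101001010011101000101100010100011111011111001101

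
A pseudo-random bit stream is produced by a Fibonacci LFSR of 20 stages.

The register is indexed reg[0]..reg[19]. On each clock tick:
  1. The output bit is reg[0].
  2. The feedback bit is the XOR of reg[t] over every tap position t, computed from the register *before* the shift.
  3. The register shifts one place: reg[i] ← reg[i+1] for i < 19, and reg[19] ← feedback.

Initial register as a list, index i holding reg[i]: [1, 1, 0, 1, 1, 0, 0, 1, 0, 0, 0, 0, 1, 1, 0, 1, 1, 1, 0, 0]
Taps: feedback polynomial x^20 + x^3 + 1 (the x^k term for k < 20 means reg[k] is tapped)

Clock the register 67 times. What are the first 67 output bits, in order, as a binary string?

1101100100001101110000010001011000111100100110100111110110000100100

k : reg_k → out_k, fb_k
0: 11011001000011011100 → 1, fb=0
1: 10110010000110111000 → 1, fb=0
2: 01100100001101110000 → 0, fb=0
3: 11001000011011100000 → 1, fb=1
4: 10010000110111000001 → 1, fb=0
5: 00100001101110000010 → 0, fb=0
6: 01000011011100000100 → 0, fb=0
7: 10000110111000001000 → 1, fb=1
8: 00001101110000010001 → 0, fb=0
9: 00011011100000100010 → 0, fb=1
10: 00110111000001000101 → 0, fb=1
11: 01101110000010001011 → 0, fb=0
12: 11011100000100010110 → 1, fb=0
13: 10111000001000101100 → 1, fb=0
14: 01110000010001011000 → 0, fb=1
15: 11100000100010110001 → 1, fb=1
16: 11000001000101100011 → 1, fb=1
17: 10000010001011000111 → 1, fb=1
18: 00000100010110001111 → 0, fb=0
19: 00001000101100011110 → 0, fb=0
20: 00010001011000111100 → 0, fb=1
21: 00100010110001111001 → 0, fb=0
22: 01000101100011110010 → 0, fb=0
23: 10001011000111100100 → 1, fb=1
24: 00010110001111001001 → 0, fb=1
25: 00101100011110010011 → 0, fb=0
26: 01011000111100100110 → 0, fb=1
27: 10110001111001001101 → 1, fb=0
28: 01100011110010011010 → 0, fb=0
29: 11000111100100110100 → 1, fb=1
30: 10001111001001101001 → 1, fb=1
31: 00011110010011010011 → 0, fb=1
32: 00111100100110100111 → 0, fb=1
33: 01111001001101001111 → 0, fb=1
34: 11110010011010011111 → 1, fb=0
35: 11100100110100111110 → 1, fb=1
36: 11001001101001111101 → 1, fb=1
37: 10010011010011111011 → 1, fb=0
38: 00100110100111110110 → 0, fb=0
39: 01001101001111101100 → 0, fb=0
40: 10011010011111011000 → 1, fb=0
41: 00110100111110110000 → 0, fb=1
42: 01101001111101100001 → 0, fb=0
43: 11010011111011000010 → 1, fb=0
44: 10100111110110000100 → 1, fb=1
45: 01001111101100001001 → 0, fb=0
46: 10011111011000010010 → 1, fb=0
47: 00111110110000100100 → 0, fb=1
48: 01111101100001001001 → 0, fb=1
49: 11111011000010010011 → 1, fb=0
50: 11110110000100100110 → 1, fb=0
51: 11101100001001001100 → 1, fb=1
52: 11011000010010011001 → 1, fb=0
53: 10110000100100110010 → 1, fb=0
54: 01100001001001100100 → 0, fb=0
55: 11000010010011001000 → 1, fb=1
56: 10000100100110010001 → 1, fb=1
57: 00001001001100100011 → 0, fb=0
58: 00010010011001000110 → 0, fb=1
59: 00100100110010001101 → 0, fb=0
60: 01001001100100011010 → 0, fb=0
61: 10010011001000110100 → 1, fb=0
62: 00100110010001101000 → 0, fb=0
63: 01001100100011010000 → 0, fb=0
64: 10011001000110100000 → 1, fb=0
65: 00110010001101000000 → 0, fb=1
66: 01100100011010000001 → 0, fb=0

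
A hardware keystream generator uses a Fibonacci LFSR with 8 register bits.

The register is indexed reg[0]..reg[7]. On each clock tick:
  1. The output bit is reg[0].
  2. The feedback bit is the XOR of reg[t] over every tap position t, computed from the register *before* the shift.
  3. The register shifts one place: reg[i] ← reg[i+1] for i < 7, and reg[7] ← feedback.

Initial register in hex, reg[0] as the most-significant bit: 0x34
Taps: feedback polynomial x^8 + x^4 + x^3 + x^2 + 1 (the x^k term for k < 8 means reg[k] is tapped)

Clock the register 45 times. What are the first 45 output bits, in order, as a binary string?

001101000000010001110001001011100000011001001

k : reg_k → out_k, fb_k
0: 00110100 → 0, fb=0
1: 01101000 → 0, fb=0
2: 11010000 → 1, fb=0
3: 10100000 → 1, fb=0
4: 01000000 → 0, fb=0
5: 10000000 → 1, fb=1
6: 00000001 → 0, fb=0
7: 00000010 → 0, fb=0
8: 00000100 → 0, fb=0
9: 00001000 → 0, fb=1
10: 00010001 → 0, fb=1
11: 00100011 → 0, fb=1
12: 01000111 → 0, fb=0
13: 10001110 → 1, fb=0
14: 00011100 → 0, fb=0
15: 00111000 → 0, fb=1
16: 01110001 → 0, fb=0
17: 11100010 → 1, fb=0
18: 11000100 → 1, fb=1
19: 10001001 → 1, fb=0
20: 00010010 → 0, fb=1
21: 00100101 → 0, fb=1
22: 01001011 → 0, fb=1
23: 10010111 → 1, fb=0
24: 00101110 → 0, fb=0
25: 01011100 → 0, fb=0
26: 10111000 → 1, fb=0
27: 01110000 → 0, fb=0
28: 11100000 → 1, fb=0
29: 11000000 → 1, fb=1
30: 10000001 → 1, fb=1
31: 00000011 → 0, fb=0
32: 00000110 → 0, fb=0
33: 00001100 → 0, fb=1
34: 00011001 → 0, fb=0
35: 00110010 → 0, fb=0
36: 01100100 → 0, fb=1
37: 11001001 → 1, fb=0
38: 10010010 → 1, fb=0
39: 00100100 → 0, fb=1
40: 01001001 → 0, fb=1
41: 10010011 → 1, fb=0
42: 00100110 → 0, fb=1
43: 01001101 → 0, fb=1
44: 10011011 → 1, fb=1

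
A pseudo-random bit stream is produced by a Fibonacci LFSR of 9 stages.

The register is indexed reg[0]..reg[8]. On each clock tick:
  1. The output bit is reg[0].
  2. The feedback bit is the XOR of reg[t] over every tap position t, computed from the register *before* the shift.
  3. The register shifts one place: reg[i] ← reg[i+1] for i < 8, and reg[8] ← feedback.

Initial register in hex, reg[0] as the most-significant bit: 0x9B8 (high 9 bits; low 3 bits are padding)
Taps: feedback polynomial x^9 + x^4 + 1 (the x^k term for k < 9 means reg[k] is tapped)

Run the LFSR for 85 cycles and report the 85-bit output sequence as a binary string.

1001101110010001010000101011010011111101100100100101101111110010011010100110011000000

step | reg (before) | out | fb
   0 | 100110111 | 1 | 0
   1 | 001101110 | 0 | 0
   2 | 011011100 | 0 | 1
   3 | 110111001 | 1 | 0
   4 | 101110010 | 1 | 0
   5 | 011100100 | 0 | 0
   6 | 111001000 | 1 | 1
   7 | 110010001 | 1 | 0
   8 | 100100010 | 1 | 1
   9 | 001000101 | 0 | 0
  10 | 010001010 | 0 | 0
  11 | 100010100 | 1 | 0
  12 | 000101000 | 0 | 0
  13 | 001010000 | 0 | 1
  14 | 010100001 | 0 | 0
  15 | 101000010 | 1 | 1
  16 | 010000101 | 0 | 0
  17 | 100001010 | 1 | 1
  18 | 000010101 | 0 | 1
  19 | 000101011 | 0 | 0
  20 | 001010110 | 0 | 1
  21 | 010101101 | 0 | 0
  22 | 101011010 | 1 | 0
  23 | 010110100 | 0 | 1
  24 | 101101001 | 1 | 1
  25 | 011010011 | 0 | 1
  26 | 110100111 | 1 | 1
  27 | 101001111 | 1 | 1
  28 | 010011111 | 0 | 1
  29 | 100111111 | 1 | 0
  30 | 001111110 | 0 | 1
  31 | 011111101 | 0 | 1
  32 | 111111011 | 1 | 0
  33 | 111110110 | 1 | 0
  34 | 111101100 | 1 | 1
  35 | 111011001 | 1 | 0
  36 | 110110010 | 1 | 0
  37 | 101100100 | 1 | 1
  38 | 011001001 | 0 | 0
  39 | 110010010 | 1 | 0
  40 | 100100100 | 1 | 1
  41 | 001001001 | 0 | 0
  42 | 010010010 | 0 | 1
  43 | 100100101 | 1 | 1
  44 | 001001011 | 0 | 0
  45 | 010010110 | 0 | 1
  46 | 100101101 | 1 | 1
  47 | 001011011 | 0 | 1
  48 | 010110111 | 0 | 1
  49 | 101101111 | 1 | 1
  50 | 011011111 | 0 | 1
  51 | 110111111 | 1 | 0
  52 | 101111110 | 1 | 0
  53 | 011111100 | 0 | 1
  54 | 111111001 | 1 | 0
  55 | 111110010 | 1 | 0
  56 | 111100100 | 1 | 1
  57 | 111001001 | 1 | 1
  58 | 110010011 | 1 | 0
  59 | 100100110 | 1 | 1
  60 | 001001101 | 0 | 0
  61 | 010011010 | 0 | 1
  62 | 100110101 | 1 | 0
  63 | 001101010 | 0 | 0
  64 | 011010100 | 0 | 1
  65 | 110101001 | 1 | 1
  66 | 101010011 | 1 | 0
  67 | 010100110 | 0 | 0
  68 | 101001100 | 1 | 1
  69 | 010011001 | 0 | 1
  70 | 100110011 | 1 | 0
  71 | 001100110 | 0 | 0
  72 | 011001100 | 0 | 0
  73 | 110011000 | 1 | 0
  74 | 100110000 | 1 | 0
  75 | 001100000 | 0 | 0
  76 | 011000000 | 0 | 0
  77 | 110000000 | 1 | 1
  78 | 100000001 | 1 | 1
  79 | 000000011 | 0 | 0
  80 | 000000110 | 0 | 0
  81 | 000001100 | 0 | 0
  82 | 000011000 | 0 | 1
  83 | 000110001 | 0 | 1
  84 | 001100011 | 0 | 0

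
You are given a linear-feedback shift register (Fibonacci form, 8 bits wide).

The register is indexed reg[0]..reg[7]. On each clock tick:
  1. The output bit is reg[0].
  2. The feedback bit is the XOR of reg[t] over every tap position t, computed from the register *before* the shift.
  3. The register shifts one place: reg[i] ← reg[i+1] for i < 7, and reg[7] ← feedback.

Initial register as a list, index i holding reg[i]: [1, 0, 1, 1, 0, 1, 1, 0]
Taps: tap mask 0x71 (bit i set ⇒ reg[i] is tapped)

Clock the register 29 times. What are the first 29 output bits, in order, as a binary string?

10110110101000001001110110010

step | reg (before) | out | fb
   0 | 10110110 | 1 | 1
   1 | 01101101 | 0 | 0
   2 | 11011010 | 1 | 1
   3 | 10110101 | 1 | 0
   4 | 01101010 | 0 | 0
   5 | 11010100 | 1 | 0
   6 | 10101000 | 1 | 0
   7 | 01010000 | 0 | 0
   8 | 10100000 | 1 | 1
   9 | 01000001 | 0 | 0
  10 | 10000010 | 1 | 0
  11 | 00000100 | 0 | 1
  12 | 00001001 | 0 | 1
  13 | 00010011 | 0 | 1
  14 | 00100111 | 0 | 0
  15 | 01001110 | 0 | 1
  16 | 10011101 | 1 | 1
  17 | 00111011 | 0 | 0
  18 | 01110110 | 0 | 0
  19 | 11101100 | 1 | 1
  20 | 11011001 | 1 | 0
  21 | 10110010 | 1 | 0
  22 | 01100100 | 0 | 1
  23 | 11001001 | 1 | 0
  24 | 10010010 | 1 | 0
  25 | 00100100 | 0 | 1
  26 | 01001001 | 0 | 1
  27 | 10010011 | 1 | 0
  28 | 00100110 | 0 | 0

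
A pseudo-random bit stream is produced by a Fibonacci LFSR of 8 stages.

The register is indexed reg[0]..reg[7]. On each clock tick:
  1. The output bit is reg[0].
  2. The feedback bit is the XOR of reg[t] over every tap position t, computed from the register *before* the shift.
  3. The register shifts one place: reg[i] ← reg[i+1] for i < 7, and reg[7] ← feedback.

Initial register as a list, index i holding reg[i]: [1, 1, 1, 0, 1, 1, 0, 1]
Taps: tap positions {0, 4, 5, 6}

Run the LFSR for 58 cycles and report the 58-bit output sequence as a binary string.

1110110111110000110100110101101101010000010011101100100100

step | reg (before) | out | fb
   0 | 11101101 | 1 | 1
   1 | 11011011 | 1 | 1
   2 | 10110111 | 1 | 1
   3 | 01101111 | 0 | 1
   4 | 11011111 | 1 | 0
   5 | 10111110 | 1 | 0
   6 | 01111100 | 0 | 0
   7 | 11111000 | 1 | 0
   8 | 11110000 | 1 | 1
   9 | 11100001 | 1 | 1
  10 | 11000011 | 1 | 0
  11 | 10000110 | 1 | 1
  12 | 00001101 | 0 | 0
  13 | 00011010 | 0 | 0
  14 | 00110100 | 0 | 1
  15 | 01101001 | 0 | 1
  16 | 11010011 | 1 | 0
  17 | 10100110 | 1 | 1
  18 | 01001101 | 0 | 0
  19 | 10011010 | 1 | 1
  20 | 00110101 | 0 | 1
  21 | 01101011 | 0 | 0
  22 | 11010110 | 1 | 1
  23 | 10101101 | 1 | 1
  24 | 01011011 | 0 | 0
  25 | 10110110 | 1 | 1
  26 | 01101101 | 0 | 0
  27 | 11011010 | 1 | 1
  28 | 10110101 | 1 | 0
  29 | 01101010 | 0 | 0
  30 | 11010100 | 1 | 0
  31 | 10101000 | 1 | 0
  32 | 01010000 | 0 | 0
  33 | 10100000 | 1 | 1
  34 | 01000001 | 0 | 0
  35 | 10000010 | 1 | 0
  36 | 00000100 | 0 | 1
  37 | 00001001 | 0 | 1
  38 | 00010011 | 0 | 1
  39 | 00100111 | 0 | 0
  40 | 01001110 | 0 | 1
  41 | 10011101 | 1 | 1
  42 | 00111011 | 0 | 0
  43 | 01110110 | 0 | 0
  44 | 11101100 | 1 | 1
  45 | 11011001 | 1 | 0
  46 | 10110010 | 1 | 0
  47 | 01100100 | 0 | 1
  48 | 11001001 | 1 | 0
  49 | 10010010 | 1 | 0
  50 | 00100100 | 0 | 1
  51 | 01001001 | 0 | 1
  52 | 10010011 | 1 | 0
  53 | 00100110 | 0 | 0
  54 | 01001100 | 0 | 0
  55 | 10011000 | 1 | 0
  56 | 00110000 | 0 | 0
  57 | 01100000 | 0 | 0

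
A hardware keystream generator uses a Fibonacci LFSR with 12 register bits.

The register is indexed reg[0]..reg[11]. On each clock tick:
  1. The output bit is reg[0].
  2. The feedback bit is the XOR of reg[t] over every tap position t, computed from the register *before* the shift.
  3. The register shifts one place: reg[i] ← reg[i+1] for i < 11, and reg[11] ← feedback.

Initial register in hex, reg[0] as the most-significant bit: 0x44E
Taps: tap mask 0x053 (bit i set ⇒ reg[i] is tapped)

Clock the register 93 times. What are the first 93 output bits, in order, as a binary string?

k : reg_k → out_k, fb_k
0: 010001001110 → 0, fb=1
1: 100010011101 → 1, fb=0
2: 000100111010 → 0, fb=1
3: 001001110101 → 0, fb=1
4: 010011101011 → 0, fb=1
5: 100111010111 → 1, fb=0
6: 001110101110 → 0, fb=0
7: 011101011100 → 0, fb=1
8: 111010111001 → 1, fb=0
9: 110101110010 → 1, fb=1
10: 101011100101 → 1, fb=1
11: 010111001011 → 0, fb=0
12: 101110010110 → 1, fb=0
13: 011100101100 → 0, fb=0
14: 111001011000 → 1, fb=0
15: 110010110000 → 1, fb=0
16: 100101100000 → 1, fb=0
17: 001011000000 → 0, fb=1
18: 010110000001 → 0, fb=0
19: 101100000010 → 1, fb=1
20: 011000000101 → 0, fb=1
21: 110000001011 → 1, fb=0
22: 100000010110 → 1, fb=1
23: 000000101101 → 0, fb=1
24: 000001011011 → 0, fb=0
25: 000010110110 → 0, fb=0
26: 000101101100 → 0, fb=1
27: 001011011001 → 0, fb=1
28: 010110110011 → 0, fb=1
29: 101101100111 → 1, fb=0
30: 011011001110 → 0, fb=0
31: 110110011100 → 1, fb=1
32: 101100111001 → 1, fb=0
33: 011001110010 → 0, fb=0
34: 110011100100 → 1, fb=0
35: 100111001000 → 1, fb=0
36: 001110010000 → 0, fb=1
37: 011100100001 → 0, fb=0
38: 111001000010 → 1, fb=0
39: 110010000100 → 1, fb=1
40: 100100001001 → 1, fb=1
41: 001000010011 → 0, fb=0
42: 010000100110 → 0, fb=0
43: 100001001100 → 1, fb=1
44: 000010011001 → 0, fb=1
45: 000100110011 → 0, fb=1
46: 001001100111 → 0, fb=1
47: 010011001111 → 0, fb=0
48: 100110011110 → 1, fb=0
49: 001100111100 → 0, fb=1
50: 011001111001 → 0, fb=0
51: 110011110010 → 1, fb=0
52: 100111100100 → 1, fb=1
53: 001111001001 → 0, fb=1
54: 011110010011 → 0, fb=0
55: 111100100110 → 1, fb=1
56: 111001001101 → 1, fb=0
57: 110010011010 → 1, fb=1
58: 100100110101 → 1, fb=0
59: 001001101010 → 0, fb=1
60: 010011010101 → 0, fb=0
61: 100110101010 → 1, fb=1
62: 001101010101 → 0, fb=0
63: 011010101010 → 0, fb=1
64: 110101010101 → 1, fb=0
65: 101010101010 → 1, fb=1
66: 010101010101 → 0, fb=1
67: 101010101011 → 1, fb=1
68: 010101010111 → 0, fb=1
69: 101010101111 → 1, fb=1
70: 010101011111 → 0, fb=1
71: 101010111111 → 1, fb=1
72: 010101111111 → 0, fb=0
73: 101011111110 → 1, fb=1
74: 010111111101 → 0, fb=1
75: 101111111011 → 1, fb=1
76: 011111110111 → 0, fb=1
77: 111111101111 → 1, fb=0
78: 111111011110 → 1, fb=1
79: 111110111101 → 1, fb=0
80: 111101111010 → 1, fb=1
81: 111011110101 → 1, fb=0
82: 110111101010 → 1, fb=0
83: 101111010100 → 1, fb=0
84: 011110101000 → 0, fb=1
85: 111101010001 → 1, fb=0
86: 111010100010 → 1, fb=0
87: 110101000100 → 1, fb=0
88: 101010001000 → 1, fb=0
89: 010100010000 → 0, fb=1
90: 101000100001 → 1, fb=0
91: 010001000010 → 0, fb=1
92: 100010000101 → 1, fb=0

010001001110101110010110000001011011001110010000100110011110010011010101010101111111011110101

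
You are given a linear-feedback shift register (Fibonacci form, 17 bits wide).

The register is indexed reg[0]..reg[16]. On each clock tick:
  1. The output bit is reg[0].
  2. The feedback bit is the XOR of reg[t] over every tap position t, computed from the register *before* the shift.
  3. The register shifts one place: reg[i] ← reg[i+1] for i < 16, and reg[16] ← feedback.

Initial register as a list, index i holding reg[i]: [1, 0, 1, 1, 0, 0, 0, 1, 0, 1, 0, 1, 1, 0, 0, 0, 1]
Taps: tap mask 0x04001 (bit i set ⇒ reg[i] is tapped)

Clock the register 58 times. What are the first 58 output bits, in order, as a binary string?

tick  register→output (feedback)
  0  10110001010110001→1 (1)
  1  01100010101100011→0 (0)
  2  11000101011000110→1 (0)
  3  10001010110001100→1 (0)
  4  00010101100011000→0 (0)
  5  00101011000110000→0 (0)
  6  01010110001100000→0 (0)
  7  10101100011000000→1 (1)
  8  01011000110000001→0 (0)
  9  10110001100000010→1 (1)
 10  01100011000000101→0 (1)
 11  11000110000001011→1 (1)
 12  10001100000010111→1 (0)
 13  00011000000101110→0 (1)
 14  00110000001011101→0 (1)
 15  01100000010111011→0 (0)
 16  11000000101110110→1 (0)
 17  10000001011101100→1 (0)
 18  00000010111011000→0 (0)
 19  00000101110110000→0 (0)
 20  00001011101100000→0 (0)
 21  00010111011000000→0 (0)
 22  00101110110000000→0 (0)
 23  01011101100000000→0 (0)
 24  10111011000000000→1 (1)
 25  01110110000000001→0 (0)
 26  11101100000000010→1 (1)
 27  11011000000000101→1 (0)
 28  10110000000001010→1 (1)
 29  01100000000010101→0 (1)
 30  11000000000101011→1 (1)
 31  10000000001010111→1 (0)
 32  00000000010101110→0 (1)
 33  00000000101011101→0 (1)
 34  00000001010111011→0 (0)
 35  00000010101110110→0 (1)
 36  00000101011101101→0 (1)
 37  00001010111011011→0 (0)
 38  00010101110110110→0 (1)
 39  00101011101101101→0 (1)
 40  01010111011011011→0 (0)
 41  10101110110110110→1 (0)
 42  01011101101101100→0 (1)
 43  10111011011011001→1 (1)
 44  01110110110110011→0 (0)
 45  11101101101100110→1 (0)
 46  11011011011001100→1 (0)
 47  10110110110011000→1 (1)
 48  01101101100110001→0 (0)
 49  11011011001100010→1 (1)
 50  10110110011000101→1 (0)
 51  01101100110001010→0 (0)
 52  11011001100010100→1 (0)
 53  10110011000101000→1 (1)
 54  01100110001010001→0 (0)
 55  11001100010100010→1 (1)
 56  10011000101000101→1 (0)
 57  00110001010001010→0 (0)

1011000101011000110000001011101100000000010101110110110110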